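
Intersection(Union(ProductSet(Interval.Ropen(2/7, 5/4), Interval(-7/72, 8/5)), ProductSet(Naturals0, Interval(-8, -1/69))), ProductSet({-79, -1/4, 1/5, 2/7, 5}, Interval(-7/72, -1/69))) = ProductSet({2/7, 5}, Interval(-7/72, -1/69))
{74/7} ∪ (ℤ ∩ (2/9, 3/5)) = {74/7}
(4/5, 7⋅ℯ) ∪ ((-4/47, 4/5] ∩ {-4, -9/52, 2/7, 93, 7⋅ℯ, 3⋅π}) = {2/7} ∪ (4/5, 7⋅ℯ)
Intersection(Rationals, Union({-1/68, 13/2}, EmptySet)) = {-1/68, 13/2}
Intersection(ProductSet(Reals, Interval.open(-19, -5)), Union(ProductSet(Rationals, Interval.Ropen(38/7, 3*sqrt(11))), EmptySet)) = EmptySet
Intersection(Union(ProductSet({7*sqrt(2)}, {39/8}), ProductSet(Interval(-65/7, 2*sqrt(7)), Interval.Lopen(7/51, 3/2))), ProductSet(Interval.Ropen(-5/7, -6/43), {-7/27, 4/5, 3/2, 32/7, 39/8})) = ProductSet(Interval.Ropen(-5/7, -6/43), {4/5, 3/2})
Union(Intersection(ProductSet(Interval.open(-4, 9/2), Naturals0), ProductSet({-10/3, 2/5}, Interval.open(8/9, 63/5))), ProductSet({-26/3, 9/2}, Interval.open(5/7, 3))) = Union(ProductSet({-26/3, 9/2}, Interval.open(5/7, 3)), ProductSet({-10/3, 2/5}, Range(1, 13, 1)))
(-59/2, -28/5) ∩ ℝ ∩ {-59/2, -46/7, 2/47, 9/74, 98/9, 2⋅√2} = {-46/7}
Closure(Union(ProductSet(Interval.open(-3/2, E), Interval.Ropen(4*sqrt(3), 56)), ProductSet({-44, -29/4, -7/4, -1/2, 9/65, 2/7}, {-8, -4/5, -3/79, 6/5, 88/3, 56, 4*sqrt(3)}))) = Union(ProductSet({-3/2, E}, Interval(4*sqrt(3), 56)), ProductSet({-44, -29/4, -7/4, -1/2, 9/65, 2/7}, {-8, -4/5, -3/79, 6/5, 88/3, 56, 4*sqrt(3)}), ProductSet(Interval(-3/2, E), {56, 4*sqrt(3)}), ProductSet(Interval.open(-3/2, E), Interval.Ropen(4*sqrt(3), 56)))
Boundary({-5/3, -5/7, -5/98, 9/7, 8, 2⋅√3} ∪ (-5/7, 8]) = {-5/3, -5/7, 8}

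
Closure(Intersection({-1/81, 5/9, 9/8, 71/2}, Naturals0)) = EmptySet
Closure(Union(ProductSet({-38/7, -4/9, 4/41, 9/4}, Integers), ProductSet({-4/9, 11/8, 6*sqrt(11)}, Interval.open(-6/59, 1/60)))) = Union(ProductSet({-4/9, 11/8, 6*sqrt(11)}, Interval(-6/59, 1/60)), ProductSet({-38/7, -4/9, 4/41, 9/4}, Integers))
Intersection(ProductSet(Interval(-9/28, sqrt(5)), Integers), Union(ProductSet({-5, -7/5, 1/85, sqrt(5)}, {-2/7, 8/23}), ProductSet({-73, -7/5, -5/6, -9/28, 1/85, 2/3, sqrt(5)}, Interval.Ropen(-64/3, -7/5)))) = ProductSet({-9/28, 1/85, 2/3, sqrt(5)}, Range(-21, -1, 1))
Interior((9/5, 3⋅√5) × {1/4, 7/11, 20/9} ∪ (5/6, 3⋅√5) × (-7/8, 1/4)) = (5/6, 3⋅√5) × (-7/8, 1/4)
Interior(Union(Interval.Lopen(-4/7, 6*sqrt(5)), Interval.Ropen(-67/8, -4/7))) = Union(Interval.open(-67/8, -4/7), Interval.open(-4/7, 6*sqrt(5)))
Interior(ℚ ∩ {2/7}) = ∅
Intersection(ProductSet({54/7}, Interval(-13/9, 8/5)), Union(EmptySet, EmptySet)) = EmptySet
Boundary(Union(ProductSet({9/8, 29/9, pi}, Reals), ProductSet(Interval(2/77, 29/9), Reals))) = ProductSet({2/77, 29/9}, Reals)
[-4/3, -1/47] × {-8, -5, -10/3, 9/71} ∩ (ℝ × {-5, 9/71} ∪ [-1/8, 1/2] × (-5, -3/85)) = ([-1/8, -1/47] × {-10/3}) ∪ ([-4/3, -1/47] × {-5, 9/71})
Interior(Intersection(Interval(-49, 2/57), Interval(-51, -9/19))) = Interval.open(-49, -9/19)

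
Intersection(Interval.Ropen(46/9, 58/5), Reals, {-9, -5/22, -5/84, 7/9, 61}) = EmptySet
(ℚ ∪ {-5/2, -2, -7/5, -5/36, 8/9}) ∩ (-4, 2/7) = ℚ ∩ (-4, 2/7)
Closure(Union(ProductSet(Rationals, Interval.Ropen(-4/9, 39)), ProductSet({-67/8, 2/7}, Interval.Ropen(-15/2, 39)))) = Union(ProductSet({-67/8, 2/7}, Interval(-15/2, 39)), ProductSet(Reals, Interval(-4/9, 39)))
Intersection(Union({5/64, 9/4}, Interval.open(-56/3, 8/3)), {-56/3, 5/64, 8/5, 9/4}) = {5/64, 8/5, 9/4}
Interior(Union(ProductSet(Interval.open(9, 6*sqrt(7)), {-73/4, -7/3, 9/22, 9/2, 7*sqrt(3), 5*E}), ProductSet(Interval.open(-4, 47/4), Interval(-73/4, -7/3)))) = ProductSet(Interval.open(-4, 47/4), Interval.open(-73/4, -7/3))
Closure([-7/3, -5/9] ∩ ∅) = ∅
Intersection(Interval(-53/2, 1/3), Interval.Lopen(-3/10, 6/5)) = Interval.Lopen(-3/10, 1/3)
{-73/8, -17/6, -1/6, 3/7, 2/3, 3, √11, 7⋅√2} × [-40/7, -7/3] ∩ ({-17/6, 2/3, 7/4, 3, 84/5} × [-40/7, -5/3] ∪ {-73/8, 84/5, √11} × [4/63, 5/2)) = {-17/6, 2/3, 3} × [-40/7, -7/3]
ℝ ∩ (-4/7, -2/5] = (-4/7, -2/5]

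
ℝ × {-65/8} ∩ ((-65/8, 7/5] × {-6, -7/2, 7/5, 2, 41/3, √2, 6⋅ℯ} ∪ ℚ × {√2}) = ∅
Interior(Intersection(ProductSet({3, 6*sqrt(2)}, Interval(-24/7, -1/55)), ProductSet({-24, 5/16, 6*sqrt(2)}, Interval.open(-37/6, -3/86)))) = EmptySet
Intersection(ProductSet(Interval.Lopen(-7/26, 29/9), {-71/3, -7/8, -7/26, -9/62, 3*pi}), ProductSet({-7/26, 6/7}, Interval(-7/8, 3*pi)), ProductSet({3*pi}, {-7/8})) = EmptySet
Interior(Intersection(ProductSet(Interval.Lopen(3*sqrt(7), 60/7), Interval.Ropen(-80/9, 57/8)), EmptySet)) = EmptySet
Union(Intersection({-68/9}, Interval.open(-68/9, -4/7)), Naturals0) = Naturals0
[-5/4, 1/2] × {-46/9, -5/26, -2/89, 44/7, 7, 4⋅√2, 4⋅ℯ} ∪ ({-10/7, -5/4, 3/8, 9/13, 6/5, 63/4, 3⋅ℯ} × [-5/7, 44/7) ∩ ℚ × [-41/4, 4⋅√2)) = ({-10/7, -5/4, 3/8, 9/13, 6/5, 63/4} × [-5/7, 4⋅√2)) ∪ ([-5/4, 1/2] × {-46/9, -5/26, -2/89, 44/7, 7, 4⋅√2, 4⋅ℯ})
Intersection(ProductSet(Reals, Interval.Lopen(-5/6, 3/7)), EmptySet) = EmptySet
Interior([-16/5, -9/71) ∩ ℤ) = ∅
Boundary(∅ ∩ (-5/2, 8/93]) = ∅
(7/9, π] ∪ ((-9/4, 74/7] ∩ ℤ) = {-2, -1, …, 10} ∪ (7/9, π]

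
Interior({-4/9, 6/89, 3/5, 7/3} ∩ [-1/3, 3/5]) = ∅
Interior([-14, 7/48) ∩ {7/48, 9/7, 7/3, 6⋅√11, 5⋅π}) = ∅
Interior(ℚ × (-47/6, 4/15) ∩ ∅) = ∅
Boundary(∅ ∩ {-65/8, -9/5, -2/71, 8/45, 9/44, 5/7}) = ∅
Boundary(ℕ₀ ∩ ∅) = ∅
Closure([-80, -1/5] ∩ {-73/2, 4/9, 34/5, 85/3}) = {-73/2}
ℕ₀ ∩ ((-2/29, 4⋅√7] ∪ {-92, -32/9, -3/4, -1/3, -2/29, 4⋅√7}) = {0, 1, …, 10}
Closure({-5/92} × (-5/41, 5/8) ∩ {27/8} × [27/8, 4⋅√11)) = ∅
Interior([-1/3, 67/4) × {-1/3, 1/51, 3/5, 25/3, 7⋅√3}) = ∅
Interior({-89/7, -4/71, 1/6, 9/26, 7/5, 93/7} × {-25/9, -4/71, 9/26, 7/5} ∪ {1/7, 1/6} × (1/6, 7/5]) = ∅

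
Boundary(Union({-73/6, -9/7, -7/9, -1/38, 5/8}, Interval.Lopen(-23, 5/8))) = {-23, 5/8}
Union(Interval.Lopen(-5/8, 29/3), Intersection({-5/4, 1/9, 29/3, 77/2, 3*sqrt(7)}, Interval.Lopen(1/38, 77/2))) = Union({77/2}, Interval.Lopen(-5/8, 29/3))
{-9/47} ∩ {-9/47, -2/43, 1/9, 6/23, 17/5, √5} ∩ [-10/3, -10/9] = ∅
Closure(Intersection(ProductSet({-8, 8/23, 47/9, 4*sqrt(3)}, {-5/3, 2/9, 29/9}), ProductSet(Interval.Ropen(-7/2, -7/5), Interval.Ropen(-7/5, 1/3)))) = EmptySet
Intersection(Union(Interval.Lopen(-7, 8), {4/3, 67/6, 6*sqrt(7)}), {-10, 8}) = {8}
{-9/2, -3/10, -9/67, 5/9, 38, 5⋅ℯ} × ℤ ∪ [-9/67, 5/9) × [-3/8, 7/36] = ({-9/2, -3/10, -9/67, 5/9, 38, 5⋅ℯ} × ℤ) ∪ ([-9/67, 5/9) × [-3/8, 7/36])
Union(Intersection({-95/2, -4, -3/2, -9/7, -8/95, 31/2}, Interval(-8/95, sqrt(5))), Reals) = Reals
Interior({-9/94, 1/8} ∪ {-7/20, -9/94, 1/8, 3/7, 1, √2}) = ∅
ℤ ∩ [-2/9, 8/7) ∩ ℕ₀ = {0, 1}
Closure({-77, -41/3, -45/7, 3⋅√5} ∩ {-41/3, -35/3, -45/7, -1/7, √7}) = {-41/3, -45/7}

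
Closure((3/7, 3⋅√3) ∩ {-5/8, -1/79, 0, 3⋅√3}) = ∅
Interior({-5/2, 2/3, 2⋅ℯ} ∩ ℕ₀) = ∅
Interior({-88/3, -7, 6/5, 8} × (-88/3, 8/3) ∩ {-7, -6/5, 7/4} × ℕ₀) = ∅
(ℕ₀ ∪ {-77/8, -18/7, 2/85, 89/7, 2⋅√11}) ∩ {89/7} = {89/7}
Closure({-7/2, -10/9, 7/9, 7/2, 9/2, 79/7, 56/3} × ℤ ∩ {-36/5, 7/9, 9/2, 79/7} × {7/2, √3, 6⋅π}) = ∅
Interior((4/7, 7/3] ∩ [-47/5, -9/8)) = ∅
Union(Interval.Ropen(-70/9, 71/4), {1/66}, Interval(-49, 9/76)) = Interval.Ropen(-49, 71/4)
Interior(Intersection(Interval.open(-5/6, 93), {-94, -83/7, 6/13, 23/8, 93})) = EmptySet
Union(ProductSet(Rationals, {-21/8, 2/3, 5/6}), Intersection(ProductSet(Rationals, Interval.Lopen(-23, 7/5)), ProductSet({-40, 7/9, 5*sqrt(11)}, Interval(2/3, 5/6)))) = Union(ProductSet({-40, 7/9}, Interval(2/3, 5/6)), ProductSet(Rationals, {-21/8, 2/3, 5/6}))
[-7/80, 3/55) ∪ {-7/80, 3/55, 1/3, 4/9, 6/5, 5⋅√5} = [-7/80, 3/55] ∪ {1/3, 4/9, 6/5, 5⋅√5}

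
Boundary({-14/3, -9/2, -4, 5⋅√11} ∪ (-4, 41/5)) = {-14/3, -9/2, -4, 41/5, 5⋅√11}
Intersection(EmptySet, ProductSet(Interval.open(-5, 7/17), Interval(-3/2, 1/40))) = EmptySet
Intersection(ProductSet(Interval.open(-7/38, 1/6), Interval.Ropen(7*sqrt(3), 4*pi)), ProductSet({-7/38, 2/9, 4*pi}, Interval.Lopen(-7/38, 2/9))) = EmptySet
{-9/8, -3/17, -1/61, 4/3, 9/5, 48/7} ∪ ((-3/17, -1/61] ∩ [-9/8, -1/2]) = {-9/8, -3/17, -1/61, 4/3, 9/5, 48/7}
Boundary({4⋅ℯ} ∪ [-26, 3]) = {-26, 3, 4⋅ℯ}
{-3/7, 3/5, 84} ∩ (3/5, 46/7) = ∅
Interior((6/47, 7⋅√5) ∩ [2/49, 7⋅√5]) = (6/47, 7⋅√5)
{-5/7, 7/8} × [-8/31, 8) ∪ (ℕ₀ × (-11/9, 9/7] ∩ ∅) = {-5/7, 7/8} × [-8/31, 8)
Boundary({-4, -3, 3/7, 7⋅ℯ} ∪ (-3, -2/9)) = {-4, -3, -2/9, 3/7, 7⋅ℯ}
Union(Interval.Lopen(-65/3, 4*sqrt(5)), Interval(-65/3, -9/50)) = Interval(-65/3, 4*sqrt(5))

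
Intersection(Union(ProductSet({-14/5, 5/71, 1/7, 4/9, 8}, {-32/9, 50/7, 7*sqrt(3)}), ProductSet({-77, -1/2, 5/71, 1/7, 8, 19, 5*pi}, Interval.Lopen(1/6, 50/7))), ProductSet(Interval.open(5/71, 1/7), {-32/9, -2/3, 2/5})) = EmptySet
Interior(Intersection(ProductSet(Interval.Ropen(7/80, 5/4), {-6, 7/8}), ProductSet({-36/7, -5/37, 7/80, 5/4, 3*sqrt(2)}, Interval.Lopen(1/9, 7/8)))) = EmptySet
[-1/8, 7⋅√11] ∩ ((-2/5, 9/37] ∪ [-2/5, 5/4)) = [-1/8, 5/4)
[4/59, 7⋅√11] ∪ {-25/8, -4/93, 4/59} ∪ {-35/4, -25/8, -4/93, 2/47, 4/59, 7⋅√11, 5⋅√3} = {-35/4, -25/8, -4/93, 2/47} ∪ [4/59, 7⋅√11]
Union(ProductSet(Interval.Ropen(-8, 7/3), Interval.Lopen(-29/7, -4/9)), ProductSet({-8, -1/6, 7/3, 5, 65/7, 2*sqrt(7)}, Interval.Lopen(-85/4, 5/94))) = Union(ProductSet({-8, -1/6, 7/3, 5, 65/7, 2*sqrt(7)}, Interval.Lopen(-85/4, 5/94)), ProductSet(Interval.Ropen(-8, 7/3), Interval.Lopen(-29/7, -4/9)))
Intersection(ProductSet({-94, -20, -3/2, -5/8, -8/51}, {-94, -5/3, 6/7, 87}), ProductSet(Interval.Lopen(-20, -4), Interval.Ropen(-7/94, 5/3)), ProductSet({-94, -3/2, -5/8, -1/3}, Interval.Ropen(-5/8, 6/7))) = EmptySet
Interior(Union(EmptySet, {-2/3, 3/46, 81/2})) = EmptySet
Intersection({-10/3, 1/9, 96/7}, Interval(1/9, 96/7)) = {1/9, 96/7}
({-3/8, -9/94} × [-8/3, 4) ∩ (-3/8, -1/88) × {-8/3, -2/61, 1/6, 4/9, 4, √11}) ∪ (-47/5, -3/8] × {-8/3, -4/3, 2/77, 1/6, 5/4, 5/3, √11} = ({-9/94} × {-8/3, -2/61, 1/6, 4/9, √11}) ∪ ((-47/5, -3/8] × {-8/3, -4/3, 2/77, 1/6, 5/4, 5/3, √11})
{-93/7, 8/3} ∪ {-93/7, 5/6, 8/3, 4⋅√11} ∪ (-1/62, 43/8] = {-93/7, 4⋅√11} ∪ (-1/62, 43/8]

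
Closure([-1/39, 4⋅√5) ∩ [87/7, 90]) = ∅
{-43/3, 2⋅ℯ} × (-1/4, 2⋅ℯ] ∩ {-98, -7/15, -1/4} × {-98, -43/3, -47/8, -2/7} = ∅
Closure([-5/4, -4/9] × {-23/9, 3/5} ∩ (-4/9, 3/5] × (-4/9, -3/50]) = ∅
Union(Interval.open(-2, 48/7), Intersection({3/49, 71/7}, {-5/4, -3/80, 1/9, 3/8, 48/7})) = Interval.open(-2, 48/7)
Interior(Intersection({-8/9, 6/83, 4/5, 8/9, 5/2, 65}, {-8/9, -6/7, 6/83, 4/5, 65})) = EmptySet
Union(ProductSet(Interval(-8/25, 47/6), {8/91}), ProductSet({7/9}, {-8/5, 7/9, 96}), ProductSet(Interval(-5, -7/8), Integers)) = Union(ProductSet({7/9}, {-8/5, 7/9, 96}), ProductSet(Interval(-5, -7/8), Integers), ProductSet(Interval(-8/25, 47/6), {8/91}))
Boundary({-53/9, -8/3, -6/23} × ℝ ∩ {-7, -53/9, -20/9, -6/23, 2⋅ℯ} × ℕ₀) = {-53/9, -6/23} × ℕ₀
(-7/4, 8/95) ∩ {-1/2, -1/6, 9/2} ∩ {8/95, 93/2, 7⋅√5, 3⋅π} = ∅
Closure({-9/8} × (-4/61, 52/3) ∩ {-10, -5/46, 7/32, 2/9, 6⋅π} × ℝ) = ∅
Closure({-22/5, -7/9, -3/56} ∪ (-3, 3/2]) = {-22/5} ∪ [-3, 3/2]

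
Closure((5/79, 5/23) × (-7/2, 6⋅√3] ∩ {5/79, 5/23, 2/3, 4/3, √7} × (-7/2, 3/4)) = ∅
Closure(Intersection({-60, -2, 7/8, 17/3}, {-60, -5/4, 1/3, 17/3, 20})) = {-60, 17/3}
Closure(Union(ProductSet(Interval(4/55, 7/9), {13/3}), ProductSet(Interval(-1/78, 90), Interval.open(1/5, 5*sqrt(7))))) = ProductSet(Interval(-1/78, 90), Interval(1/5, 5*sqrt(7)))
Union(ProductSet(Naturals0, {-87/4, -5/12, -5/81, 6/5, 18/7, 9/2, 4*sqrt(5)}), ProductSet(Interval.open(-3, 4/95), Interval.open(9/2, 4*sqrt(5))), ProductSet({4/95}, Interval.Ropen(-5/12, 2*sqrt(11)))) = Union(ProductSet({4/95}, Interval.Ropen(-5/12, 2*sqrt(11))), ProductSet(Interval.open(-3, 4/95), Interval.open(9/2, 4*sqrt(5))), ProductSet(Naturals0, {-87/4, -5/12, -5/81, 6/5, 18/7, 9/2, 4*sqrt(5)}))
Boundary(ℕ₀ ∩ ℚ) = ℕ₀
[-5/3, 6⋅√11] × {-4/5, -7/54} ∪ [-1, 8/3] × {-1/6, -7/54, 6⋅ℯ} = ([-1, 8/3] × {-1/6, -7/54, 6⋅ℯ}) ∪ ([-5/3, 6⋅√11] × {-4/5, -7/54})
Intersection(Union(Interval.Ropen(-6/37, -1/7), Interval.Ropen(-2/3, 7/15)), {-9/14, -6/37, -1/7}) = {-9/14, -6/37, -1/7}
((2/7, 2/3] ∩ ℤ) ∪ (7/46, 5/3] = (7/46, 5/3]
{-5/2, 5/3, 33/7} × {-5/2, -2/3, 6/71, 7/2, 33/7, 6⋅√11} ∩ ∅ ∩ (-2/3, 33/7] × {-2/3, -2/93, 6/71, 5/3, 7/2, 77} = ∅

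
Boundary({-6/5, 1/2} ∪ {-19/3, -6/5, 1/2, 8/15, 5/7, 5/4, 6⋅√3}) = {-19/3, -6/5, 1/2, 8/15, 5/7, 5/4, 6⋅√3}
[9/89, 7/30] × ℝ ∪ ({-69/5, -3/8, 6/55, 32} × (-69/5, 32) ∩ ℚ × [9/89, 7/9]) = ([9/89, 7/30] × ℝ) ∪ ({-69/5, -3/8, 6/55, 32} × [9/89, 7/9])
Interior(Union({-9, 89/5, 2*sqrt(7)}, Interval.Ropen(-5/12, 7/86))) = Interval.open(-5/12, 7/86)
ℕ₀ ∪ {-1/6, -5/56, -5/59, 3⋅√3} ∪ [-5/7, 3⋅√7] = [-5/7, 3⋅√7] ∪ ℕ₀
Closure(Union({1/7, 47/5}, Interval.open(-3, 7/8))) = Union({47/5}, Interval(-3, 7/8))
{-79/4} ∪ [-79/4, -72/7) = [-79/4, -72/7)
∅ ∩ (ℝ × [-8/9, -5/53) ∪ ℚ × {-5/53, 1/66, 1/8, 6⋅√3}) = ∅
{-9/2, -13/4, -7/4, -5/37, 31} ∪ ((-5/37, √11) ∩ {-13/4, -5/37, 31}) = {-9/2, -13/4, -7/4, -5/37, 31}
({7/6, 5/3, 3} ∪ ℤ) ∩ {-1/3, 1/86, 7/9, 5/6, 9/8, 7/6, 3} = {7/6, 3}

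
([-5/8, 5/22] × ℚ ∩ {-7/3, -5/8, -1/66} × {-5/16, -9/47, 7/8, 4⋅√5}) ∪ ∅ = {-5/8, -1/66} × {-5/16, -9/47, 7/8}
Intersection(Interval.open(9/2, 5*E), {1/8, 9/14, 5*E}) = EmptySet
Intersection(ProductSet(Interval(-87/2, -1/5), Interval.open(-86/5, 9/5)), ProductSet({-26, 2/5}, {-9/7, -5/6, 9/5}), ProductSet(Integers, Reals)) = ProductSet({-26}, {-9/7, -5/6})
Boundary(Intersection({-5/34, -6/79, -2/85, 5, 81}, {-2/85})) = {-2/85}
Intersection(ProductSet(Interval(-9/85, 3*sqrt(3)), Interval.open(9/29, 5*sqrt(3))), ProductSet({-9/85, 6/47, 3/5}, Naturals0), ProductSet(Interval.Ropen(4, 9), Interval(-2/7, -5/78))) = EmptySet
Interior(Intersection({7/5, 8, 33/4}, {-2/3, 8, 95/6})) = EmptySet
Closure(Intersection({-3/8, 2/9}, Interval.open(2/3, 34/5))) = EmptySet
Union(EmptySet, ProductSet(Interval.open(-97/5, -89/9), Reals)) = ProductSet(Interval.open(-97/5, -89/9), Reals)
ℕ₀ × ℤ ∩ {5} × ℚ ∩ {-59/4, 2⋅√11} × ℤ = ∅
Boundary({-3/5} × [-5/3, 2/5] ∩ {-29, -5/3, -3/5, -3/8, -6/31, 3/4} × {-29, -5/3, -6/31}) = {-3/5} × {-5/3, -6/31}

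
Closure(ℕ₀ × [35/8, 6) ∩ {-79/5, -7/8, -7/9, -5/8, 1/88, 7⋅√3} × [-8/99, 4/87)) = ∅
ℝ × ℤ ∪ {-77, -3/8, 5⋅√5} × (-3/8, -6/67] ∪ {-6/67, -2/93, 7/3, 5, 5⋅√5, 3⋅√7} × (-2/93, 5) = (ℝ × ℤ) ∪ ({-77, -3/8, 5⋅√5} × (-3/8, -6/67]) ∪ ({-6/67, -2/93, 7/3, 5, 5⋅√5, 3⋅√7} × (-2/93, 5))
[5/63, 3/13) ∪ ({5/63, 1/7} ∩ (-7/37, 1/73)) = [5/63, 3/13)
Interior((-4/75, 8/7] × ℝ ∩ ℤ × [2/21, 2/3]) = ∅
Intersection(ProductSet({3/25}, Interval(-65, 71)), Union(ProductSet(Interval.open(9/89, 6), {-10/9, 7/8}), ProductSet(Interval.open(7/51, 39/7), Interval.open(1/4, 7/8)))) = ProductSet({3/25}, {-10/9, 7/8})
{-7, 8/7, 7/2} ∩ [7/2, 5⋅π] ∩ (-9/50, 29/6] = {7/2}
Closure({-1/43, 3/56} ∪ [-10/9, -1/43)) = [-10/9, -1/43] ∪ {3/56}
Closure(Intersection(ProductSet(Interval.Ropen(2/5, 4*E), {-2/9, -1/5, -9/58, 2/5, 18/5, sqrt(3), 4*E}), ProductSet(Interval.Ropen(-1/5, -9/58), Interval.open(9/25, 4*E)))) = EmptySet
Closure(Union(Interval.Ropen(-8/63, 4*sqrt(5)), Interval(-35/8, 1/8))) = Interval(-35/8, 4*sqrt(5))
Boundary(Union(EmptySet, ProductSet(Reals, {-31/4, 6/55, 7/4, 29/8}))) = ProductSet(Reals, {-31/4, 6/55, 7/4, 29/8})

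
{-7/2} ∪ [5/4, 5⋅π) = {-7/2} ∪ [5/4, 5⋅π)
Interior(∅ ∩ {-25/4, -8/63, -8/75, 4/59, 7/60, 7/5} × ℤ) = ∅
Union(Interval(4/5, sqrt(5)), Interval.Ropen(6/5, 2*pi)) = Interval.Ropen(4/5, 2*pi)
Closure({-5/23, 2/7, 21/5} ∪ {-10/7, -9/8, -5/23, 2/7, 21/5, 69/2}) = {-10/7, -9/8, -5/23, 2/7, 21/5, 69/2}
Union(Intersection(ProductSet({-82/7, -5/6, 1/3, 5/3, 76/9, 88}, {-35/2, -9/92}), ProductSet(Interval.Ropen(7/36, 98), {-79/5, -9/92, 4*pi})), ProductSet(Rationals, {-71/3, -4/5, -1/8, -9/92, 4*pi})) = ProductSet(Rationals, {-71/3, -4/5, -1/8, -9/92, 4*pi})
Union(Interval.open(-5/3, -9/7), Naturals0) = Union(Interval.open(-5/3, -9/7), Naturals0)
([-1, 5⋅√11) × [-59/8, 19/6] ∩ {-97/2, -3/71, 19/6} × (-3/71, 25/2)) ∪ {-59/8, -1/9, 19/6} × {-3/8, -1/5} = ({-59/8, -1/9, 19/6} × {-3/8, -1/5}) ∪ ({-3/71, 19/6} × (-3/71, 19/6])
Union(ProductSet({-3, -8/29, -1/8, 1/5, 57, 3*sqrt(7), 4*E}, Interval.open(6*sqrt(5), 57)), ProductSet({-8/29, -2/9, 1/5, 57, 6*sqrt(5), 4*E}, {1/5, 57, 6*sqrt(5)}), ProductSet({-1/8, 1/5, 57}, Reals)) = Union(ProductSet({-1/8, 1/5, 57}, Reals), ProductSet({-8/29, -2/9, 1/5, 57, 6*sqrt(5), 4*E}, {1/5, 57, 6*sqrt(5)}), ProductSet({-3, -8/29, -1/8, 1/5, 57, 3*sqrt(7), 4*E}, Interval.open(6*sqrt(5), 57)))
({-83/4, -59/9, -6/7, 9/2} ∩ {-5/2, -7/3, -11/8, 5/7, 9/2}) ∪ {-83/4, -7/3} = {-83/4, -7/3, 9/2}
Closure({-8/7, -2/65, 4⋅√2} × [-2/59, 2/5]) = {-8/7, -2/65, 4⋅√2} × [-2/59, 2/5]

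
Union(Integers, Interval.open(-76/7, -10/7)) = Union(Integers, Interval.open(-76/7, -10/7))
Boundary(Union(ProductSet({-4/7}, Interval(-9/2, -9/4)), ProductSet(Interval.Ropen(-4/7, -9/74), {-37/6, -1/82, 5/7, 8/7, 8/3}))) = Union(ProductSet({-4/7}, Interval(-9/2, -9/4)), ProductSet(Interval(-4/7, -9/74), {-37/6, -1/82, 5/7, 8/7, 8/3}))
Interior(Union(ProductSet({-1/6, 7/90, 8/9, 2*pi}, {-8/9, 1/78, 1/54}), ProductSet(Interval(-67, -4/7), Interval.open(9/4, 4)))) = ProductSet(Interval.open(-67, -4/7), Interval.open(9/4, 4))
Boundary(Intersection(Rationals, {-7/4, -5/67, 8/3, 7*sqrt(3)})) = {-7/4, -5/67, 8/3}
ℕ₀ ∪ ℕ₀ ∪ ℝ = ℝ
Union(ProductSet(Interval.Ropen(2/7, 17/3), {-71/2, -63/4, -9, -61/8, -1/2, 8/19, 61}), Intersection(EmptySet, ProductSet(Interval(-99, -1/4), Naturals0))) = ProductSet(Interval.Ropen(2/7, 17/3), {-71/2, -63/4, -9, -61/8, -1/2, 8/19, 61})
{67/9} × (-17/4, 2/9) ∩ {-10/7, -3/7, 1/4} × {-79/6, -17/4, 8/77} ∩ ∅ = ∅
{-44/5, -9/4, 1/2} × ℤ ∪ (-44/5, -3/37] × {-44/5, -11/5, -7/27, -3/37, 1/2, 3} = ({-44/5, -9/4, 1/2} × ℤ) ∪ ((-44/5, -3/37] × {-44/5, -11/5, -7/27, -3/37, 1/2, 3})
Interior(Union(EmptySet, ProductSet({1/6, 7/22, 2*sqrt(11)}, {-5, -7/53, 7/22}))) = EmptySet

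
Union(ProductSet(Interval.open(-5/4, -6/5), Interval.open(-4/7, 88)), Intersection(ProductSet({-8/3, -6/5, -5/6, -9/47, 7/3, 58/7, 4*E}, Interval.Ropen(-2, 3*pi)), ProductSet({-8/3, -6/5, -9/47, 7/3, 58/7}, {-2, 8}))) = Union(ProductSet({-8/3, -6/5, -9/47, 7/3, 58/7}, {-2, 8}), ProductSet(Interval.open(-5/4, -6/5), Interval.open(-4/7, 88)))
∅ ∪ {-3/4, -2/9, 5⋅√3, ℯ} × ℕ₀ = {-3/4, -2/9, 5⋅√3, ℯ} × ℕ₀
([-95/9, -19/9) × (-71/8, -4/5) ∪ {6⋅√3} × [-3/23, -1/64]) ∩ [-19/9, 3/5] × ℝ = ∅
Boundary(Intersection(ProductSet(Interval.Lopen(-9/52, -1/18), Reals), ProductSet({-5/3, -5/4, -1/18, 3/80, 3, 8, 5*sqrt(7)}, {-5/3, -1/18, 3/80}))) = ProductSet({-1/18}, {-5/3, -1/18, 3/80})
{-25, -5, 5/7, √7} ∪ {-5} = {-25, -5, 5/7, √7}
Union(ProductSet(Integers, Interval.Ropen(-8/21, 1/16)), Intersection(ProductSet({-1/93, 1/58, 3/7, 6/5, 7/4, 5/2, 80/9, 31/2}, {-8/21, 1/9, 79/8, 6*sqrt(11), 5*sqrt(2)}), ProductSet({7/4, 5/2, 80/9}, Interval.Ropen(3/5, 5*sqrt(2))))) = ProductSet(Integers, Interval.Ropen(-8/21, 1/16))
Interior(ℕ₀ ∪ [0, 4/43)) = (ℕ₀ \ ({4/43} ∪ (ℕ₀ \ (0, 4/43)))) ∪ ({0} \ ℕ₀ \ (0, 4/43)) ∪ ([0, 4/43) \ ℕ₀ \ (0, 4/43)) ∪ ({0} \ ({4/43} ∪ (ℕ₀ \ (0, 4/43))))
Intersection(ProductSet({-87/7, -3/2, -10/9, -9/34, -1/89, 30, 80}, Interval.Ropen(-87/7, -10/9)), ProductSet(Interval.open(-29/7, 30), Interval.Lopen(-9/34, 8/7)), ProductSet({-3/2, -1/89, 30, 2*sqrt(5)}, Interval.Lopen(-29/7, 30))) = EmptySet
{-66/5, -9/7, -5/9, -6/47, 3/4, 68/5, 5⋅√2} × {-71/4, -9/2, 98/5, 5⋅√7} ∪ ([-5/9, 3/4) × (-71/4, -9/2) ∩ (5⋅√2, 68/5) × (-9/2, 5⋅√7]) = {-66/5, -9/7, -5/9, -6/47, 3/4, 68/5, 5⋅√2} × {-71/4, -9/2, 98/5, 5⋅√7}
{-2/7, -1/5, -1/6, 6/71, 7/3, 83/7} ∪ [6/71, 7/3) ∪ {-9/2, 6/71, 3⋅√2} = {-9/2, -2/7, -1/5, -1/6, 83/7, 3⋅√2} ∪ [6/71, 7/3]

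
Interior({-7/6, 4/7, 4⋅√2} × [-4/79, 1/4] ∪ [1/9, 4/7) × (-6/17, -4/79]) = (1/9, 4/7) × (-6/17, -4/79)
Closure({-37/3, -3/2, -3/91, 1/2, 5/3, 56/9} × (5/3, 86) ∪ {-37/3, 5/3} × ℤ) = ({-37/3, 5/3} × ℤ) ∪ ({-37/3, -3/2, -3/91, 1/2, 5/3, 56/9} × [5/3, 86])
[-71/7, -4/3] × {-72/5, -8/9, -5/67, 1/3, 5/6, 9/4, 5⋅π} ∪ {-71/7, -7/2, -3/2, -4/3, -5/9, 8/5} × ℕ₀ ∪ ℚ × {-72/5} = (ℚ × {-72/5}) ∪ ({-71/7, -7/2, -3/2, -4/3, -5/9, 8/5} × ℕ₀) ∪ ([-71/7, -4/3] × {-72/5, -8/9, -5/67, 1/3, 5/6, 9/4, 5⋅π})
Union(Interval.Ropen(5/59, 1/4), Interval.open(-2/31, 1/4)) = Interval.open(-2/31, 1/4)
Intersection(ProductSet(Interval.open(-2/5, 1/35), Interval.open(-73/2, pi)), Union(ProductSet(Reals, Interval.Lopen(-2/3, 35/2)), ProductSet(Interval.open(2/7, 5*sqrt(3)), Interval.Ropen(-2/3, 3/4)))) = ProductSet(Interval.open(-2/5, 1/35), Interval.open(-2/3, pi))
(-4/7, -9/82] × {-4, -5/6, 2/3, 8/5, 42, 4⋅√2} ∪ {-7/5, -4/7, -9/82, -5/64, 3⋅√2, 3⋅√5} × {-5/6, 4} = ((-4/7, -9/82] × {-4, -5/6, 2/3, 8/5, 42, 4⋅√2}) ∪ ({-7/5, -4/7, -9/82, -5/64, 3⋅√2, 3⋅√5} × {-5/6, 4})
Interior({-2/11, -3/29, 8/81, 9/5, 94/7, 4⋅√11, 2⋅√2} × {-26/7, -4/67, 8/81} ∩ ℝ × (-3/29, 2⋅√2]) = ∅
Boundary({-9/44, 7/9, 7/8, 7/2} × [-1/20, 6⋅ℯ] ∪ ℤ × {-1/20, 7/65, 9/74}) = (ℤ × {-1/20, 7/65, 9/74}) ∪ ({-9/44, 7/9, 7/8, 7/2} × [-1/20, 6⋅ℯ])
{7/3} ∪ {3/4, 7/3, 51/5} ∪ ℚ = ℚ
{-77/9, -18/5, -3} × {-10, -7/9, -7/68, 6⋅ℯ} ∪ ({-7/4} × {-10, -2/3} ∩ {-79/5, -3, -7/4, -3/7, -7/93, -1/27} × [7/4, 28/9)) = {-77/9, -18/5, -3} × {-10, -7/9, -7/68, 6⋅ℯ}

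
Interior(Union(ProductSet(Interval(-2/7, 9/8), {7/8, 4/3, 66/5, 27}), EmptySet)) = EmptySet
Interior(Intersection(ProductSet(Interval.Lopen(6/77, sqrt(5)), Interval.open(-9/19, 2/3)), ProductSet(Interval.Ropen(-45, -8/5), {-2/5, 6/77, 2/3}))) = EmptySet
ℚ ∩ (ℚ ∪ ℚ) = ℚ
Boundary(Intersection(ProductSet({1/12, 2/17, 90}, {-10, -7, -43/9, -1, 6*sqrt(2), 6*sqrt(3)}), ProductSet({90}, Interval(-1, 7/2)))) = ProductSet({90}, {-1})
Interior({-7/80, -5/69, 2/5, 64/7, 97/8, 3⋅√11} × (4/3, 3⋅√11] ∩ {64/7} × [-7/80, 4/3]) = ∅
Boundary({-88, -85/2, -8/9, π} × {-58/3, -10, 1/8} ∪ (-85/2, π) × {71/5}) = ([-85/2, π] × {71/5}) ∪ ({-88, -85/2, -8/9, π} × {-58/3, -10, 1/8})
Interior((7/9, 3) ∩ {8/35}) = ∅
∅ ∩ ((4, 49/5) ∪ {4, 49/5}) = ∅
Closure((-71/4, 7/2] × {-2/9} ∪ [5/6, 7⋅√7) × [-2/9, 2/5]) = ([-71/4, 7/2] × {-2/9}) ∪ ([5/6, 7⋅√7] × [-2/9, 2/5])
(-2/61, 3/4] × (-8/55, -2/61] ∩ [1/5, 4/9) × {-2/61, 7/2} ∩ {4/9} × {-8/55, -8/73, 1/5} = ∅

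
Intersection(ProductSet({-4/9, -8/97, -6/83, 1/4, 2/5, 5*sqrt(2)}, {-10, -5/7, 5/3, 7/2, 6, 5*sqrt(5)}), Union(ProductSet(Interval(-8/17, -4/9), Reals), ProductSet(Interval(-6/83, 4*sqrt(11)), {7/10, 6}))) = Union(ProductSet({-4/9}, {-10, -5/7, 5/3, 7/2, 6, 5*sqrt(5)}), ProductSet({-6/83, 1/4, 2/5, 5*sqrt(2)}, {6}))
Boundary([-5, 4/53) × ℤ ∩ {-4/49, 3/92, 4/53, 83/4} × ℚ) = {-4/49, 3/92} × ℤ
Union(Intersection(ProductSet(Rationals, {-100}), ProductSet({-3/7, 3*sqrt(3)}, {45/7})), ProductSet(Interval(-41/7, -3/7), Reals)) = ProductSet(Interval(-41/7, -3/7), Reals)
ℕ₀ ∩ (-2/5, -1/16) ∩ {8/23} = ∅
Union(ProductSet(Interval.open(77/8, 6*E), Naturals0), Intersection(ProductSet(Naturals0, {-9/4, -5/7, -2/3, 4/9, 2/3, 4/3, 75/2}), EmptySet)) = ProductSet(Interval.open(77/8, 6*E), Naturals0)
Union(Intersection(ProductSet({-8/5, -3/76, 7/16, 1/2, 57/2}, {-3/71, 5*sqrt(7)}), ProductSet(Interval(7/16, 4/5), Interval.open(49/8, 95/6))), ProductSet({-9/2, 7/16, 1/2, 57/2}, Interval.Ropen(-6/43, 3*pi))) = Union(ProductSet({7/16, 1/2}, {5*sqrt(7)}), ProductSet({-9/2, 7/16, 1/2, 57/2}, Interval.Ropen(-6/43, 3*pi)))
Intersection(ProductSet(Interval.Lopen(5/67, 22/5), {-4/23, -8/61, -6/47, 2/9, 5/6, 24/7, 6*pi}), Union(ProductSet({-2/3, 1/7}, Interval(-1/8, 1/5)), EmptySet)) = EmptySet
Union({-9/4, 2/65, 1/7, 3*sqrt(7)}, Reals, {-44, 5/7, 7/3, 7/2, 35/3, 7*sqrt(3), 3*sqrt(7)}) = Reals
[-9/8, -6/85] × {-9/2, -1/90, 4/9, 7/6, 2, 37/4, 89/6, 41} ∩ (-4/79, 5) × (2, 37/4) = ∅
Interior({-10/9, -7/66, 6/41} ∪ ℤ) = ∅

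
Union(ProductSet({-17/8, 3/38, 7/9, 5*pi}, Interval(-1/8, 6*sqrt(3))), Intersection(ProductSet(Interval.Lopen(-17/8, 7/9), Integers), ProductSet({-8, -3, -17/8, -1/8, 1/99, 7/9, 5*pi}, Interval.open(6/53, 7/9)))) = ProductSet({-17/8, 3/38, 7/9, 5*pi}, Interval(-1/8, 6*sqrt(3)))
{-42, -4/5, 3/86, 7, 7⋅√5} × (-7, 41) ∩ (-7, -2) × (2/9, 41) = ∅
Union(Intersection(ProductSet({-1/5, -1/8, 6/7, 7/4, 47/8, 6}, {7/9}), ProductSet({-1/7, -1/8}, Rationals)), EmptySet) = ProductSet({-1/8}, {7/9})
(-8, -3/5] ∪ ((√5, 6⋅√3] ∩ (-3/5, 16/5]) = (-8, -3/5] ∪ (√5, 16/5]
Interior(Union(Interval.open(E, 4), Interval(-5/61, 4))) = Interval.open(-5/61, 4)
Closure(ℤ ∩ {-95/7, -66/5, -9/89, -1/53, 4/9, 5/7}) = ∅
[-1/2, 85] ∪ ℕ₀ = [-1/2, 85] ∪ ℕ₀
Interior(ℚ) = ∅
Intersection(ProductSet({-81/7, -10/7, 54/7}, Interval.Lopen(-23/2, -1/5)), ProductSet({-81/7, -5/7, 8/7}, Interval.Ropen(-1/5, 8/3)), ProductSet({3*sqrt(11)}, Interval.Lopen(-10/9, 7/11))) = EmptySet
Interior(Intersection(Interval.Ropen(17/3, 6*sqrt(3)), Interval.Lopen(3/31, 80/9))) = Interval.open(17/3, 80/9)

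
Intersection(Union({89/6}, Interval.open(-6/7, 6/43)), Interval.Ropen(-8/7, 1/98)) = Interval.open(-6/7, 1/98)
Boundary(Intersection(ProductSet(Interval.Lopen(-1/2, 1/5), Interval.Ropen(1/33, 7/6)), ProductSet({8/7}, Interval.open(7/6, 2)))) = EmptySet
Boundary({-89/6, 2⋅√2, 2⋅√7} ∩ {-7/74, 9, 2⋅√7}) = {2⋅√7}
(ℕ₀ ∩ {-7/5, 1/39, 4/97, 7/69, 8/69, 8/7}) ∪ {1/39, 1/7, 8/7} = {1/39, 1/7, 8/7}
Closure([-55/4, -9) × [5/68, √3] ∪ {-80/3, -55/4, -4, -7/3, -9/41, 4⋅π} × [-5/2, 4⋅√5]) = ([-55/4, -9] × [5/68, √3]) ∪ ({-80/3, -55/4, -4, -7/3, -9/41, 4⋅π} × [-5/2, 4⋅√5])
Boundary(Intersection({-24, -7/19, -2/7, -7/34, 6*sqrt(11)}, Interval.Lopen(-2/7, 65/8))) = {-7/34}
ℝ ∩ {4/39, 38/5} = {4/39, 38/5}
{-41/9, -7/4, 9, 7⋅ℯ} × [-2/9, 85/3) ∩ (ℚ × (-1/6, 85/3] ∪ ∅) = {-41/9, -7/4, 9} × (-1/6, 85/3)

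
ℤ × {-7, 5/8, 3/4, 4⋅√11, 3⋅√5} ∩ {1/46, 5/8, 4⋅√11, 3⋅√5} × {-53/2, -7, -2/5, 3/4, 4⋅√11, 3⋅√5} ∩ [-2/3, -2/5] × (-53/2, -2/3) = ∅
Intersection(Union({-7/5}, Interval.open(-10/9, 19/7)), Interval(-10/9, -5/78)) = Interval.Lopen(-10/9, -5/78)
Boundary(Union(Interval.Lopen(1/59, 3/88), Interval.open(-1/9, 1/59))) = {-1/9, 1/59, 3/88}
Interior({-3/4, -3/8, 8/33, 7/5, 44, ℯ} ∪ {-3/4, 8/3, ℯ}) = ∅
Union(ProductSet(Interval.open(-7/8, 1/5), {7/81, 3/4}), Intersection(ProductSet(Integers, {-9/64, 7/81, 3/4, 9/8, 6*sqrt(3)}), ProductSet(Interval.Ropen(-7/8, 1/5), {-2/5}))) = ProductSet(Interval.open(-7/8, 1/5), {7/81, 3/4})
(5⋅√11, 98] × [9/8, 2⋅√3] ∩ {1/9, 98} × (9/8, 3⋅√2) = {98} × (9/8, 2⋅√3]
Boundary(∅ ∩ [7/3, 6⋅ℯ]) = ∅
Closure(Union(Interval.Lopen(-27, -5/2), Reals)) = Interval(-oo, oo)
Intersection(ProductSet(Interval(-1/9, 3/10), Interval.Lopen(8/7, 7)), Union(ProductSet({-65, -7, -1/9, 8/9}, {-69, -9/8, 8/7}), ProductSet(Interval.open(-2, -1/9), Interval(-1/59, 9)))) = EmptySet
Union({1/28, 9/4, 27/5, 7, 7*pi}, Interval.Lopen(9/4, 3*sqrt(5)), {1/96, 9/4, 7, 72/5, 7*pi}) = Union({1/96, 1/28, 7, 72/5, 7*pi}, Interval(9/4, 3*sqrt(5)))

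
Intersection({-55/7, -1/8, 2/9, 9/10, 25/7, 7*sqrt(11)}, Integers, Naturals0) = EmptySet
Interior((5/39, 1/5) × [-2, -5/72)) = (5/39, 1/5) × (-2, -5/72)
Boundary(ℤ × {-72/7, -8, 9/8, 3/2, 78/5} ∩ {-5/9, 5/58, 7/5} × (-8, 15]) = ∅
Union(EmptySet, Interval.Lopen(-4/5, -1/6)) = Interval.Lopen(-4/5, -1/6)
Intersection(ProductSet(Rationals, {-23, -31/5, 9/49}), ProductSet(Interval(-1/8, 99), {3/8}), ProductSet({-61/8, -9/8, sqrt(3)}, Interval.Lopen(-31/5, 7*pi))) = EmptySet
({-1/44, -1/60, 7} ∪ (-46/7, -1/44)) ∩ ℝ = (-46/7, -1/44] ∪ {-1/60, 7}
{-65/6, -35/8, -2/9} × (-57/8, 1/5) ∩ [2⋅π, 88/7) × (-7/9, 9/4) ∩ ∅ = ∅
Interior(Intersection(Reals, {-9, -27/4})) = EmptySet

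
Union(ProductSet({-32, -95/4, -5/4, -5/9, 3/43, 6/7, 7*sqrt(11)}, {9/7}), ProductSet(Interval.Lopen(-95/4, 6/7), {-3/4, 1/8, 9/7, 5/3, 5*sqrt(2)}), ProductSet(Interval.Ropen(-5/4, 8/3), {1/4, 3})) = Union(ProductSet({-32, -95/4, -5/4, -5/9, 3/43, 6/7, 7*sqrt(11)}, {9/7}), ProductSet(Interval.Lopen(-95/4, 6/7), {-3/4, 1/8, 9/7, 5/3, 5*sqrt(2)}), ProductSet(Interval.Ropen(-5/4, 8/3), {1/4, 3}))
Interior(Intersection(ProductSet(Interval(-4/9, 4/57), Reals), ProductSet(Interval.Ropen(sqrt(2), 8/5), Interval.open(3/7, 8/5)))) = EmptySet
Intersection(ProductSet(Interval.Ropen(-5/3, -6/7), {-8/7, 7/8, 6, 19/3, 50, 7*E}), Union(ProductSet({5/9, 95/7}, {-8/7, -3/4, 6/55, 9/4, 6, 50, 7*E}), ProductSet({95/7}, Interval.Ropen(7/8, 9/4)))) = EmptySet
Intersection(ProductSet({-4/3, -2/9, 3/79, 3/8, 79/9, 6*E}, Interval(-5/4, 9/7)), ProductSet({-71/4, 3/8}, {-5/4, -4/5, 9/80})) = ProductSet({3/8}, {-5/4, -4/5, 9/80})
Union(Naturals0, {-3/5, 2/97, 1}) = Union({-3/5, 2/97}, Naturals0)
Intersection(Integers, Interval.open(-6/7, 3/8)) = Range(0, 1, 1)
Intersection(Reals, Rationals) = Rationals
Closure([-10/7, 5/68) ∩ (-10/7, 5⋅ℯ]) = [-10/7, 5/68]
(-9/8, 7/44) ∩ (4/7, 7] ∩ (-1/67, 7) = ∅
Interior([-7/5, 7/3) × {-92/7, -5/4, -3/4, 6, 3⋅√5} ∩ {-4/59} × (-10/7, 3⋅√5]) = ∅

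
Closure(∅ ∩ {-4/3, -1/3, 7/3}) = ∅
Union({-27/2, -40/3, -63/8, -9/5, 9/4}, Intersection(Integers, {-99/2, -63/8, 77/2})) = {-27/2, -40/3, -63/8, -9/5, 9/4}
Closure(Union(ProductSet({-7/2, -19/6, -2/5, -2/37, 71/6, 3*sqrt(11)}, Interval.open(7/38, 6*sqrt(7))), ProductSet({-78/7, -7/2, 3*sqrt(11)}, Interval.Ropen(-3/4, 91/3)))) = Union(ProductSet({-78/7, -7/2, 3*sqrt(11)}, Interval(-3/4, 91/3)), ProductSet({-7/2, -19/6, -2/5, -2/37, 71/6, 3*sqrt(11)}, Interval(7/38, 6*sqrt(7))))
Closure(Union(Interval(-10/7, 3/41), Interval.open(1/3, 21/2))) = Union(Interval(-10/7, 3/41), Interval(1/3, 21/2))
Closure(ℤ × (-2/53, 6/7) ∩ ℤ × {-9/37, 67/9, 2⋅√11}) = ∅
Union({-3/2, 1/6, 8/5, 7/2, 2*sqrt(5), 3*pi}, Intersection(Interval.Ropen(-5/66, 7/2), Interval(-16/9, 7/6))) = Union({-3/2, 8/5, 7/2, 2*sqrt(5), 3*pi}, Interval(-5/66, 7/6))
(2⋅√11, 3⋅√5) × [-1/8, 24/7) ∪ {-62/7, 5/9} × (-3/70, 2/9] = ({-62/7, 5/9} × (-3/70, 2/9]) ∪ ((2⋅√11, 3⋅√5) × [-1/8, 24/7))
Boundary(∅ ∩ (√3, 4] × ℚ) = ∅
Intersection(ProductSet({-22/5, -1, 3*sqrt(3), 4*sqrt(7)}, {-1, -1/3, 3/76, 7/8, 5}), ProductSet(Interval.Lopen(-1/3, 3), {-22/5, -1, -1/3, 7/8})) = EmptySet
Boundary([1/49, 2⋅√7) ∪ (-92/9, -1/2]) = {-92/9, -1/2, 1/49, 2⋅√7}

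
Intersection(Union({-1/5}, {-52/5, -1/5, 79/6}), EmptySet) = EmptySet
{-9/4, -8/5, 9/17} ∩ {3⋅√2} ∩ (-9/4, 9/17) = ∅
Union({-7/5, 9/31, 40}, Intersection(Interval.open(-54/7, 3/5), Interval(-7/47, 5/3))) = Union({-7/5, 40}, Interval.Ropen(-7/47, 3/5))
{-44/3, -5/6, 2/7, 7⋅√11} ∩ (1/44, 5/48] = ∅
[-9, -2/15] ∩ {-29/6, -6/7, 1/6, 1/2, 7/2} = {-29/6, -6/7}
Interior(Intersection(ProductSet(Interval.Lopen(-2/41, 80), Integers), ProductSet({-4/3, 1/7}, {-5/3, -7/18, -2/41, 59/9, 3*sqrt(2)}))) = EmptySet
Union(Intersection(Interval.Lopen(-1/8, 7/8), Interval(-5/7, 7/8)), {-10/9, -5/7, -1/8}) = Union({-10/9, -5/7}, Interval(-1/8, 7/8))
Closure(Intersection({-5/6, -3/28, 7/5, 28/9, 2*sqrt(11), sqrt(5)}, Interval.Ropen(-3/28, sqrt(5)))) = {-3/28, 7/5}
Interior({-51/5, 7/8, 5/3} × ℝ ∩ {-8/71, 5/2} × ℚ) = ∅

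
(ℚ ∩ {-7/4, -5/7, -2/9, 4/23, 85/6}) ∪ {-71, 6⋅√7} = {-71, -7/4, -5/7, -2/9, 4/23, 85/6, 6⋅√7}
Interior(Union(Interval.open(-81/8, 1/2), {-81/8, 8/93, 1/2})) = Interval.open(-81/8, 1/2)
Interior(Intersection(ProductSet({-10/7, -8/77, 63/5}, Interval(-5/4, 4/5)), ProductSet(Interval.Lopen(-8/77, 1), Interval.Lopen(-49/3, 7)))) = EmptySet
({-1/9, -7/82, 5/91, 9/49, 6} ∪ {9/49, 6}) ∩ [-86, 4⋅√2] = {-1/9, -7/82, 5/91, 9/49}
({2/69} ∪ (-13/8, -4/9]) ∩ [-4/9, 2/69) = {-4/9}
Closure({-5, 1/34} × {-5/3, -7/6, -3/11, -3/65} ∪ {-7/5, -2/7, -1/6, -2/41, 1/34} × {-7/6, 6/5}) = ({-5, 1/34} × {-5/3, -7/6, -3/11, -3/65}) ∪ ({-7/5, -2/7, -1/6, -2/41, 1/34} × {-7/6, 6/5})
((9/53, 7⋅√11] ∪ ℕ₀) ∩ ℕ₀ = ℕ₀ ∪ {1, 2, …, 23}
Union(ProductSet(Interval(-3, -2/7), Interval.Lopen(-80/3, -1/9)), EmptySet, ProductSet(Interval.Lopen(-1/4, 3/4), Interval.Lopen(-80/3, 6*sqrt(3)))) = Union(ProductSet(Interval(-3, -2/7), Interval.Lopen(-80/3, -1/9)), ProductSet(Interval.Lopen(-1/4, 3/4), Interval.Lopen(-80/3, 6*sqrt(3))))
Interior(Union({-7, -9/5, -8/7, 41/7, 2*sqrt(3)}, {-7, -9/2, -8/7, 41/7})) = EmptySet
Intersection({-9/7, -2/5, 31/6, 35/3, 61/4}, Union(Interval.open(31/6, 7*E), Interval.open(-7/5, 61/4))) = {-9/7, -2/5, 31/6, 35/3, 61/4}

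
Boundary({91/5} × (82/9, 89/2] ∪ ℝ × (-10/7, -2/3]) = (ℝ × {-10/7, -2/3}) ∪ ({91/5} × [82/9, 89/2])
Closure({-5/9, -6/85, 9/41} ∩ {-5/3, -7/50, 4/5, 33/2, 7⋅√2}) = ∅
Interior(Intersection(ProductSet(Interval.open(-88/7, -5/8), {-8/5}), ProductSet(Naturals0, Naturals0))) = EmptySet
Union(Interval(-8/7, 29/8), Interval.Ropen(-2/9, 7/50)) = Interval(-8/7, 29/8)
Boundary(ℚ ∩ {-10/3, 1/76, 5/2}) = {-10/3, 1/76, 5/2}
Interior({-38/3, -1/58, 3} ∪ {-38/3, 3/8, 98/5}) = ∅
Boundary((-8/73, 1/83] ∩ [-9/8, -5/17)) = ∅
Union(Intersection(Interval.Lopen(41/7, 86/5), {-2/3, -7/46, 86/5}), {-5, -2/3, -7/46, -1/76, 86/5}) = {-5, -2/3, -7/46, -1/76, 86/5}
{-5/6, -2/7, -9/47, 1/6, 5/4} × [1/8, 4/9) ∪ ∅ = {-5/6, -2/7, -9/47, 1/6, 5/4} × [1/8, 4/9)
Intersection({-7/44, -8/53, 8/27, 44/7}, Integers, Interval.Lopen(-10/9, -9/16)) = EmptySet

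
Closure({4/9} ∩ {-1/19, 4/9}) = {4/9}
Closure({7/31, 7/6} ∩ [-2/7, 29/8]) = {7/31, 7/6}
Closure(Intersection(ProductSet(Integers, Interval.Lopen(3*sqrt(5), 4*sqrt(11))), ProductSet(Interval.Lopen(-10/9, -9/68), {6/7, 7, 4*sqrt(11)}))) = ProductSet(Range(-1, 0, 1), {7, 4*sqrt(11)})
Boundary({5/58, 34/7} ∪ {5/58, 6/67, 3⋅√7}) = {5/58, 6/67, 34/7, 3⋅√7}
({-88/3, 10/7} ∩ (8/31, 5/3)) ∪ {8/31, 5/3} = {8/31, 10/7, 5/3}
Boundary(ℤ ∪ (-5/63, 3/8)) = {-5/63, 3/8} ∪ (ℤ \ (-5/63, 3/8))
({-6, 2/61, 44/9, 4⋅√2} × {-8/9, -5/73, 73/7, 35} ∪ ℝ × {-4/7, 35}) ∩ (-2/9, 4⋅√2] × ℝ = ((-2/9, 4⋅√2] × {-4/7, 35}) ∪ ({2/61, 44/9, 4⋅√2} × {-8/9, -5/73, 73/7, 35})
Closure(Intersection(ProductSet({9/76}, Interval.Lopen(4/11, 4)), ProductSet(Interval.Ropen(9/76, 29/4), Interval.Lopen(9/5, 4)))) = ProductSet({9/76}, Interval(9/5, 4))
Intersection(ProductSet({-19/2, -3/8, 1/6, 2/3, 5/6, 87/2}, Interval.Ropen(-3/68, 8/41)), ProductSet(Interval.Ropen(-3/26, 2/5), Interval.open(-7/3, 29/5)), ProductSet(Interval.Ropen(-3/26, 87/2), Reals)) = ProductSet({1/6}, Interval.Ropen(-3/68, 8/41))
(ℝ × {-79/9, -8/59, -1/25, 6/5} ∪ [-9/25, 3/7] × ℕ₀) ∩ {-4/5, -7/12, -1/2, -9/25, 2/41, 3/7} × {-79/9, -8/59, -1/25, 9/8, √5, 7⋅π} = {-4/5, -7/12, -1/2, -9/25, 2/41, 3/7} × {-79/9, -8/59, -1/25}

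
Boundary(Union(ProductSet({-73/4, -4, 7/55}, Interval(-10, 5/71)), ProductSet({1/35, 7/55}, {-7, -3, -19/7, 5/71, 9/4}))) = Union(ProductSet({1/35, 7/55}, {-7, -3, -19/7, 5/71, 9/4}), ProductSet({-73/4, -4, 7/55}, Interval(-10, 5/71)))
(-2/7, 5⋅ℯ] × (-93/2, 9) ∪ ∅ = (-2/7, 5⋅ℯ] × (-93/2, 9)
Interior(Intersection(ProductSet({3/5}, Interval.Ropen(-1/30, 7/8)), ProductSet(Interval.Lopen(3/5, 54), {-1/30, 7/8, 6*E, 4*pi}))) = EmptySet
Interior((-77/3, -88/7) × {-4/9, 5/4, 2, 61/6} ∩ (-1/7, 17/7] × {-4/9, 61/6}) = ∅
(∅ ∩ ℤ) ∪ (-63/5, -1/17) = (-63/5, -1/17)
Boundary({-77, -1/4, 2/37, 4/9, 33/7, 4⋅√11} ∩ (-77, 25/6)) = {-1/4, 2/37, 4/9}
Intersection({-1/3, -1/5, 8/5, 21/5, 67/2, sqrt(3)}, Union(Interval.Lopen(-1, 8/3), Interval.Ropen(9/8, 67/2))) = {-1/3, -1/5, 8/5, 21/5, sqrt(3)}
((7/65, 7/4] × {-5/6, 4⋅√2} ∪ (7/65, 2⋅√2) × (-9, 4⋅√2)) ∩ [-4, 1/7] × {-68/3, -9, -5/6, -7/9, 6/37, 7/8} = (7/65, 1/7] × {-5/6, -7/9, 6/37, 7/8}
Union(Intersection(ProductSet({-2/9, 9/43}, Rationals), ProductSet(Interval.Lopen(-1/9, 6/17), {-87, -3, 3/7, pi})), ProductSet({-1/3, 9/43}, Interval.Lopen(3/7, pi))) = Union(ProductSet({9/43}, {-87, -3, 3/7}), ProductSet({-1/3, 9/43}, Interval.Lopen(3/7, pi)))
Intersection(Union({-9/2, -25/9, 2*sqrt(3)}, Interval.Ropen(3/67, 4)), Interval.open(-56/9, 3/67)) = {-9/2, -25/9}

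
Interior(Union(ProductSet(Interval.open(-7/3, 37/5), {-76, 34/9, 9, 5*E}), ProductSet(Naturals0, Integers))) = EmptySet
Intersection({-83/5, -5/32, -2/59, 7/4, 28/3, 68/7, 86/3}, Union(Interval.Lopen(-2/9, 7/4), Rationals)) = {-83/5, -5/32, -2/59, 7/4, 28/3, 68/7, 86/3}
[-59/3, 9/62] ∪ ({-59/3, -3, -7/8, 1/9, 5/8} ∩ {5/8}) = [-59/3, 9/62] ∪ {5/8}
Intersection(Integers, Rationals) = Integers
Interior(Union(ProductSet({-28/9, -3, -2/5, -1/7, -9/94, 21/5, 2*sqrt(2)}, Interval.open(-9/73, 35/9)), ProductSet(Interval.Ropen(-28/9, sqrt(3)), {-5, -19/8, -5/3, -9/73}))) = EmptySet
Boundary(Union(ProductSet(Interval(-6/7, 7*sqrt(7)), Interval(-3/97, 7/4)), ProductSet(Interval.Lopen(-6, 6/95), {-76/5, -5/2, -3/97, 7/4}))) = Union(ProductSet({-6/7, 7*sqrt(7)}, Interval(-3/97, 7/4)), ProductSet(Interval(-6, 6/95), {-76/5, -5/2, -3/97, 7/4}), ProductSet(Interval(-6/7, 7*sqrt(7)), {-3/97, 7/4}))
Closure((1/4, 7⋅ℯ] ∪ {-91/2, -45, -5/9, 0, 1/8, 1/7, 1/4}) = {-91/2, -45, -5/9, 0, 1/8, 1/7} ∪ [1/4, 7⋅ℯ]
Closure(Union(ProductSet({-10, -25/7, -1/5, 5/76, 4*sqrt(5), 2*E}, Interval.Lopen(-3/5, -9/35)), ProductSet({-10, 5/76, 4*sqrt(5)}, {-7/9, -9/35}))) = Union(ProductSet({-10, 5/76, 4*sqrt(5)}, {-7/9, -9/35}), ProductSet({-10, -25/7, -1/5, 5/76, 4*sqrt(5), 2*E}, Interval(-3/5, -9/35)))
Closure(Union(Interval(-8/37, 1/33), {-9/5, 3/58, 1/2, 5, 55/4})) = Union({-9/5, 3/58, 1/2, 5, 55/4}, Interval(-8/37, 1/33))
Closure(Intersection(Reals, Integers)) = Integers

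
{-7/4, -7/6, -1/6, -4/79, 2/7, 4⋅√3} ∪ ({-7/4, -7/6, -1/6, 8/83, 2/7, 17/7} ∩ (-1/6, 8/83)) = {-7/4, -7/6, -1/6, -4/79, 2/7, 4⋅√3}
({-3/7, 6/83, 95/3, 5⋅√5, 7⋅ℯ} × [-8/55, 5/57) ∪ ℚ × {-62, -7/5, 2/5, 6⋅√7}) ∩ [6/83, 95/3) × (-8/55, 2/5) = {6/83, 5⋅√5, 7⋅ℯ} × (-8/55, 5/57)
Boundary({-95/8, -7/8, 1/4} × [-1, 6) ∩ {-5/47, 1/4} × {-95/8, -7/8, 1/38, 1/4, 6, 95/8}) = {1/4} × {-7/8, 1/38, 1/4}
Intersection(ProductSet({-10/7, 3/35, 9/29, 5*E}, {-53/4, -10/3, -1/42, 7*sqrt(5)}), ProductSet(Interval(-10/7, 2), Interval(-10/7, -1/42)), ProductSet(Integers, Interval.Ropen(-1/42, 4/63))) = EmptySet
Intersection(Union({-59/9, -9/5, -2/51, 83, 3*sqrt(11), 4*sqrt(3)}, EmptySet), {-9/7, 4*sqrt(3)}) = {4*sqrt(3)}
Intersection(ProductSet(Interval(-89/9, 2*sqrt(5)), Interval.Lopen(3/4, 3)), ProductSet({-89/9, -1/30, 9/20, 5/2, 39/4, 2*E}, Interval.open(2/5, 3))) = ProductSet({-89/9, -1/30, 9/20, 5/2}, Interval.open(3/4, 3))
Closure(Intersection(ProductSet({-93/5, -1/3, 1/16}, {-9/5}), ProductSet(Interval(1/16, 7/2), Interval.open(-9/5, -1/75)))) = EmptySet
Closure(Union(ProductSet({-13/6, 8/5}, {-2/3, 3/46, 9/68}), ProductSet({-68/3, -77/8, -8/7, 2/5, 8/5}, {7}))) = Union(ProductSet({-13/6, 8/5}, {-2/3, 3/46, 9/68}), ProductSet({-68/3, -77/8, -8/7, 2/5, 8/5}, {7}))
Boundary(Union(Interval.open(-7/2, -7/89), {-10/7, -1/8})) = {-7/2, -7/89}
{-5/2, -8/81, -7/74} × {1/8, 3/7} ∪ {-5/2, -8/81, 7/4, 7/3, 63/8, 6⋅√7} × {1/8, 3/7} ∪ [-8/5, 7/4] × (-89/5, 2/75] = ([-8/5, 7/4] × (-89/5, 2/75]) ∪ ({-5/2, -8/81, -7/74, 7/4, 7/3, 63/8, 6⋅√7} × {1/8, 3/7})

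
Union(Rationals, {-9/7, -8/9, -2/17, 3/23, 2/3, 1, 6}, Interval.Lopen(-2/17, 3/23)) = Union(Interval(-2/17, 3/23), Rationals)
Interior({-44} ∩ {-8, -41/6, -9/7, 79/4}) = ∅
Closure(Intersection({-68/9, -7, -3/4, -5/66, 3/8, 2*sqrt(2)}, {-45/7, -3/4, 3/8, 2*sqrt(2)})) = {-3/4, 3/8, 2*sqrt(2)}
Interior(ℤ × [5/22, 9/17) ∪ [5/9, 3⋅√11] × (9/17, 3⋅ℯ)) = (5/9, 3⋅√11) × (9/17, 3⋅ℯ)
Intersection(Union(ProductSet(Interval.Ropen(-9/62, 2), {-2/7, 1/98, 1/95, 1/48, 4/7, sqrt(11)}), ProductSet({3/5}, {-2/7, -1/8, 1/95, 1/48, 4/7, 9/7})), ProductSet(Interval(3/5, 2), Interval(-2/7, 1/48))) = Union(ProductSet({3/5}, {-2/7, -1/8, 1/95, 1/48}), ProductSet(Interval.Ropen(3/5, 2), {-2/7, 1/98, 1/95, 1/48}))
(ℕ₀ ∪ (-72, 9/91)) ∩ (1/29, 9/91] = (1/29, 9/91)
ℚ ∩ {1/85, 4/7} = {1/85, 4/7}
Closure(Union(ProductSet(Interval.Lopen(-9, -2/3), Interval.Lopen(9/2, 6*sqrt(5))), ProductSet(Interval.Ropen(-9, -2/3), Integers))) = Union(ProductSet({-9, -2/3}, Union(Integers, Interval(9/2, 6*sqrt(5)))), ProductSet(Interval(-9, -2/3), Union(Complement(Integers, Interval.open(9/2, 6*sqrt(5))), {9/2, 6*sqrt(5)})), ProductSet(Interval.Ropen(-9, -2/3), Integers), ProductSet(Interval.Lopen(-9, -2/3), Interval.Lopen(9/2, 6*sqrt(5))))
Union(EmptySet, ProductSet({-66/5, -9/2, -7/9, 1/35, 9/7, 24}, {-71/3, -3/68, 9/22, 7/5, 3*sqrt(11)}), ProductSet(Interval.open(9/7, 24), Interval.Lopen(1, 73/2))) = Union(ProductSet({-66/5, -9/2, -7/9, 1/35, 9/7, 24}, {-71/3, -3/68, 9/22, 7/5, 3*sqrt(11)}), ProductSet(Interval.open(9/7, 24), Interval.Lopen(1, 73/2)))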